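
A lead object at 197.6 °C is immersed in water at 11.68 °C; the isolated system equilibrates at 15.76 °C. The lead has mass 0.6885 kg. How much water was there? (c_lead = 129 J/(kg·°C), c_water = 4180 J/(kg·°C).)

Taking heat into each body as positive, Σ m c ΔT = 0:
0.6885·129·(15.76 − 197.6) + m·4180·(15.76 − 11.68) = 0
17054 m = 16150
m = 16150/17054 ≈ 0.947 kg

m ≈ 0.947 kg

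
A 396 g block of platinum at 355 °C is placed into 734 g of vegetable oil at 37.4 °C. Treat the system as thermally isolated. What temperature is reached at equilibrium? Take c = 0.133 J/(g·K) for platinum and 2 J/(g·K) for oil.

With ΣQ=0 the equilibrium temperature is the m·c-weighted mean:
T_f = (52.67*355 + 1468*37.4) / (52.67 + 1468)
    = 73600 / 1520.7 ≈ 48.40 °C

T_f ≈ 48.4 °C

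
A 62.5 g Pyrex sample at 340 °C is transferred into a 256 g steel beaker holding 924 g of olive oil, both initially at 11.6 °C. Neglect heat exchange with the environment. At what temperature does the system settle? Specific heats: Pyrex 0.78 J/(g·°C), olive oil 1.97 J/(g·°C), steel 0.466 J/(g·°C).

T_f ≈ 19.7 °C

Heat gained plus heat lost sum to zero:
62.5·0.78·(T − 340) + 924·1.97·(T − 11.6) + 256·0.466·(T − 11.6) = 0
1988.3 T = 39074
T = 39074 / 1988.3 = 19.7 °C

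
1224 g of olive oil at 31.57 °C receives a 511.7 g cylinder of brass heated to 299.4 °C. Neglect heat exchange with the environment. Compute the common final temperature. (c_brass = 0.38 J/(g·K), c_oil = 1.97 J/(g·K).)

T_f ≈ 51.6 °C

Energy conservation, ΣQ = 0:
511.7×0.38×(T − 299.4) + 1224×1.97×(T − 31.57) = 0
194.45(T − 299.4) + 2411.3(T − 31.57) = 0
2605.7 T = 134341
T ≈ 51.56 °C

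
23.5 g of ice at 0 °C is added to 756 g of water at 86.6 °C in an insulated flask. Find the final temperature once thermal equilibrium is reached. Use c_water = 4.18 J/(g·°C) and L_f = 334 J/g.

T_f ≈ 81.6 °C

Conservation of energy gives ΣQ = 0:
latent heat to melt: 23.5·334 = 7849; meltwater 0→T: 23.5·4.18·T = 98.23 T; water: 3160.1(T − 86.6)
3258.3 T = 273663 − 7849 = 265814
T ≈ 81.58 °C (positive, so assuming full melt was valid).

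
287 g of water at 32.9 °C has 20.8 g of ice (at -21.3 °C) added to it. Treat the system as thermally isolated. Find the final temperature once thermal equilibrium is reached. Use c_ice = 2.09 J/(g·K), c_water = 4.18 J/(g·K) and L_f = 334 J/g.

T_f ≈ 24.6 °C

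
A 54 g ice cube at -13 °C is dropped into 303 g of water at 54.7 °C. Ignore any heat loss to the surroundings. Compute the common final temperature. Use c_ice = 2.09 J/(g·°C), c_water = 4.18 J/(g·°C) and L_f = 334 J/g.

T_f ≈ 33.4 °C

Taking heat into each body as positive, Σ m c ΔT = 0:
warm ice to 0 °C: 54×2.09×(0 − (-13)) = 1467.2
  melt ice: 54×334 = 18036
  warm the meltwater: 225.72 T
  water: 1266.5(T − 54.7)
1492.3 T = 69280 − 19503 = 49777
T ≈ 33.36 °C (positive, so assuming full melt was valid).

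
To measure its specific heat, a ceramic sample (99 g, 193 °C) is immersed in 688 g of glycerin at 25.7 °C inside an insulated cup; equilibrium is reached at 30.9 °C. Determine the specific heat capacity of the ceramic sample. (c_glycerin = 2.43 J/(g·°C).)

Let T be the final temperature. ΣQ_i = 0:
99×c×(30.9 − 193) + 688×2.43×(30.9 − 25.7) = 0
-16048 c = -8693.6
c = -8693.6/-16048 ≈ 0.5417 J/(g·°C)

c ≈ 0.542 J/(g·°C)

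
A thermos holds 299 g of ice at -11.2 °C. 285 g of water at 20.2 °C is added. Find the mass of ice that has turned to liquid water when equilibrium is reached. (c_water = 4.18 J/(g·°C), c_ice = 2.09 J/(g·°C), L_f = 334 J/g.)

m_melted ≈ 51.1 g

Water can give up m c ΔT = 285·4.18·20.2 = 24064 J before reaching 0 °C.
Of that, 299·2.09·11.2 = 6999 J goes to bring the ice to 0 °C, leaving 17065 J.
Fully melting the ice requires m_ice L_f = 299·334 = 99866 J.
That's not enough to melt it all — equilibrium is at 0 °C with ice remaining.
m_melt = 17065 / L_f = 51.09 g.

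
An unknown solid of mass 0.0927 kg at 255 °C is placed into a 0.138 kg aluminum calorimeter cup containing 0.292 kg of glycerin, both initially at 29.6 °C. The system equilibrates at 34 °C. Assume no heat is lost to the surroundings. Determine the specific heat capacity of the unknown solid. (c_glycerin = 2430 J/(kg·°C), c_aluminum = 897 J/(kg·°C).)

Taking heat into each body as positive, Σ m c ΔT = 0:
0.0927×c×(34 − 255) + 0.292×2430×(34 − 29.6) + 0.138×897×(34 − 29.6) = 0
-20.49 c = -3666.7
c = -3666.7/-20.49 ≈ 179 J/(kg·°C)

c ≈ 179 J/(kg·°C)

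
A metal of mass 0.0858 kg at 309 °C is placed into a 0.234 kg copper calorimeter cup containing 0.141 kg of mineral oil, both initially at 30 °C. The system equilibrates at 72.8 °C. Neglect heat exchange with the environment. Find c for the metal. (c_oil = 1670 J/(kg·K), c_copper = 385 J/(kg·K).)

c ≈ 688 J/(kg·K)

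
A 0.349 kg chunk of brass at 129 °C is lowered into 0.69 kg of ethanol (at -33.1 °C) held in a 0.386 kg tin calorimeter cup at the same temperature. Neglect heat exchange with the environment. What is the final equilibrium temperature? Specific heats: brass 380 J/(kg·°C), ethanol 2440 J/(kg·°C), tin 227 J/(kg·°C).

Let T be the final temperature. ΣQ_i = 0:
0.349×380×(T − 129) + 0.69×2440×(T − (-33.1)) + 0.386×227×(T − (-33.1)) = 0
(132.62 + 1683.6 + 87.62) T = 132.62×129 + 1683.6×(-33.1) + 87.62×(-33.1)
T ≈ -21.81 °C

T_f ≈ -21.8 °C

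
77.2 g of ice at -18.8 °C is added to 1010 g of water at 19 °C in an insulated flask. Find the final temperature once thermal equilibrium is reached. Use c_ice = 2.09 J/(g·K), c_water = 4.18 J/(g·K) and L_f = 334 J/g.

T_f ≈ 11.3 °C

Taking heat into each body as positive, Σ m c ΔT = 0:
warm ice to 0 °C: 77.2×2.09×(0 − (-18.8)) = 3033.3; latent heat to melt: 77.2×334 = 25785; meltwater 0→T: 77.2×4.18×T = 322.7 T; water cools: 1010×4.18×(T − 19) = 4221.8(T − 19)
4544.5 T = 80214 − 28818 = 51396
T ≈ 11.31 °C (positive, so assuming full melt was valid).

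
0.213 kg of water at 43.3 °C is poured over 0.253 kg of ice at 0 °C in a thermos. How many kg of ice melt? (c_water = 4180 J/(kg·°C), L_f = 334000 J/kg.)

Cooling the water to 0 °C releases 0.213×4180×43.3 = 38552 J.
Fully melting the ice requires m_ice L_f = 0.253×334000 = 84502 J.
That's not enough to melt it all — equilibrium is at 0 °C with ice remaining.
Mass melted = 38552/334000 ≈ 0.1154 kg.

m_melted ≈ 0.115 kg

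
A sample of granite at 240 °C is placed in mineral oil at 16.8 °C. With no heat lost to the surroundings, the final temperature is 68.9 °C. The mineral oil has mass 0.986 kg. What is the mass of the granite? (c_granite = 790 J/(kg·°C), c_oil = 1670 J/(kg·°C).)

m ≈ 0.635 kg

|Q_granite| = |Q_oil|:
m×790×(240 − 68.9) = 0.986×1670×(68.9 − 16.8)
135169 m = 85789  ⇒  m ≈ 0.6347 kg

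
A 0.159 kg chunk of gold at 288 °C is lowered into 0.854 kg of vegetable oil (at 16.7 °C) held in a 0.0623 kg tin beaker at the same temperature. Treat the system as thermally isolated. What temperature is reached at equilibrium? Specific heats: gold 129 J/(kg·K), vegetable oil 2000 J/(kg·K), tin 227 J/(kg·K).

Net heat exchanged in the isolated system is zero:
0.159×129×(T − 288) + 0.854×2000×(T − 16.7) + 0.0623×227×(T − 16.7) = 0
1742.7 T = 34667
T = 34667/1742.7 ≈ 19.89 °C

T_f ≈ 19.9 °C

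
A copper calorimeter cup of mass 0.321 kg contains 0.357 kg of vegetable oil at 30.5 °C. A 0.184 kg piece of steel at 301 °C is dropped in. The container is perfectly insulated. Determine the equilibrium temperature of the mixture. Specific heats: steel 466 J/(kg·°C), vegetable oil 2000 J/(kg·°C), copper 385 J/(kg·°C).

T_f ≈ 55.6 °C

Energy conservation, ΣQ = 0:
0.184·466·(T − 301) + 0.357·2000·(T − 30.5) + 0.321·385·(T − 30.5) = 0
85.74(T − 301) + 714(T − 30.5) + 123.59(T − 30.5) = 0
(85.74 + 714 + 123.59) T = 85.74·301 + 714·30.5 + 123.59·30.5
T ≈ 55.62 °C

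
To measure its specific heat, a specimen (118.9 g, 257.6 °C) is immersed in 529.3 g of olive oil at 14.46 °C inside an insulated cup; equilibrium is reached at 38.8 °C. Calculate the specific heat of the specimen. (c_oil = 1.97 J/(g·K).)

c ≈ 0.976 J/(g·K)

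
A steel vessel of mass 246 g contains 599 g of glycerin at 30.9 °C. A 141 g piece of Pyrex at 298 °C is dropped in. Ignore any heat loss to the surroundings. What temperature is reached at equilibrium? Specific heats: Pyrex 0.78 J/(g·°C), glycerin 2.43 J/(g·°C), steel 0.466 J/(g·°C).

T_f ≈ 48.4 °C

Taking heat into each body as positive, Σ m c ΔT = 0:
141·0.78·(T − 298) + 599·2.43·(T − 30.9) + 246·0.466·(T − 30.9) = 0
109.98(T − 298) + 1455.6(T − 30.9) + 114.64(T − 30.9) = 0
1680.2 T = 81293
T = 81293 / 1680.2 = 48.4 °C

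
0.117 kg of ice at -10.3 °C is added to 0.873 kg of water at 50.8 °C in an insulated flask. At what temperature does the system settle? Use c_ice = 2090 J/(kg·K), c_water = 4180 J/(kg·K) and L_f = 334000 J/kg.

Sum of m c ΔT and latent-heat terms is zero:
ice -10.3→0 °C: 0.117·2090·10.3 = 2518.7; fusion: m_ice L_f = 0.117·334000 = 39078; warm the meltwater: 489.06 T; water cools: 0.873·4180·(T − 50.8) = 3649.1(T − 50.8)
4138.2 T = 185376 − 41597 = 143780
T ≈ 34.74 °C — above 0 °C, consistent with complete melting.

T_f ≈ 34.7 °C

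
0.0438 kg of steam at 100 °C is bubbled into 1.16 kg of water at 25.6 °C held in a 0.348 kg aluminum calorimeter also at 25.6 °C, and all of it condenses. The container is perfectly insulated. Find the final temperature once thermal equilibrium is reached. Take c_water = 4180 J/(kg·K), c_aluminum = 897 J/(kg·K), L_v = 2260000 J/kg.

Taking heat into each body as positive, Σ m c ΔT = 0:
latent heat released on condensation: 0.0438·2260000 = 98988; condensate cools 100→T: 0.0438·4180·(T − 100) = 183.08(T − 100); water warms: 1.16·4180·(T − 25.6) = 4848.8(T − 25.6); cup: 312.16(T − 25.6)
5344 T = 98988 + 18308 + 132120 = 249417
T ≈ 46.67 °C — below 100 °C, confirming all the steam condensed.

T_f ≈ 46.7 °C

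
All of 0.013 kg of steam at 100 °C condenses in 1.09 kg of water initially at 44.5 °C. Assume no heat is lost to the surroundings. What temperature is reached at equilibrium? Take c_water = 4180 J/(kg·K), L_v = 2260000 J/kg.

T_f ≈ 51.5 °C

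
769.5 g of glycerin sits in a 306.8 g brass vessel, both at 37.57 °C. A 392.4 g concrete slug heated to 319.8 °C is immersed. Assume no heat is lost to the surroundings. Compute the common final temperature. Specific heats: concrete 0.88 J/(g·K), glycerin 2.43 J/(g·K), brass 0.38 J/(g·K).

Taking heat into each body as positive, Σ m c ΔT = 0:
392.4·0.88·(T − 319.8) + 769.5·2.43·(T − 37.57) + 306.8·0.38·(T − 37.57) = 0
(345.31 + 1869.9 + 116.58) T = 345.31·319.8 + 1869.9·37.57 + 116.58·37.57
T = 185062/2331.8 ≈ 79.37 °C

T_f ≈ 79.4 °C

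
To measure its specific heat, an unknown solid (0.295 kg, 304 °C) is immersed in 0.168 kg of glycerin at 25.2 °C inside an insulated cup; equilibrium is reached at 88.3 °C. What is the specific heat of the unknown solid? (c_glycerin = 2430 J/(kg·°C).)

c ≈ 405 J/(kg·°C)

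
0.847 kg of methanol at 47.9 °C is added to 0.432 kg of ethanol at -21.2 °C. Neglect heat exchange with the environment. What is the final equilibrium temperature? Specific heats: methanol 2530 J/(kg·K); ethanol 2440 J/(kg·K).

T_f ≈ 25.1 °C

Heat lost by the methanol equals heat gained by the ethanol:
0.847*2530*(47.9 − T) = 0.432*2440*(T − (-21.2))
2142.9(47.9 − T) = 1054.1(T − (-21.2))
3197 T = 80299  ⇒  T ≈ 25.12 °C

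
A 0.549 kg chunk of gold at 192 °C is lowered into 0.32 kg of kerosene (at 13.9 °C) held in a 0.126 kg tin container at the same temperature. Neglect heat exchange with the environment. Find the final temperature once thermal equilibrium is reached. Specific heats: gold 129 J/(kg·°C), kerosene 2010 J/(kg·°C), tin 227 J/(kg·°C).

Setting the total heat transfer to zero:
0.549·129·(T − 192) + 0.32·2010·(T − 13.9) + 0.126·227·(T − 13.9) = 0
70.82(T − 192) + 643.2(T − 13.9) + 28.6(T − 13.9) = 0
742.62 T = 22936
T ≈ 30.88 °C

T_f ≈ 30.9 °C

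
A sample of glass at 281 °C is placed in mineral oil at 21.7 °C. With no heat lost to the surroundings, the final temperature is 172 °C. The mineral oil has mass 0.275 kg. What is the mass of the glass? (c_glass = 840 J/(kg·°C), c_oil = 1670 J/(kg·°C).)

m ≈ 0.754 kg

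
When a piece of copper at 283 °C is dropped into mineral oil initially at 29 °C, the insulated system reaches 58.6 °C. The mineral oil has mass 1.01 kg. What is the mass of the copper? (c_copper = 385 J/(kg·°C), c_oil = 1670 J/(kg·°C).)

m ≈ 0.578 kg

Heat lost by the copper = heat gained by the oil:
m×385×(283 − 58.6) = 1.01×1670×(58.6 − 29)
86394 m = 49926  ⇒  m ≈ 0.5779 kg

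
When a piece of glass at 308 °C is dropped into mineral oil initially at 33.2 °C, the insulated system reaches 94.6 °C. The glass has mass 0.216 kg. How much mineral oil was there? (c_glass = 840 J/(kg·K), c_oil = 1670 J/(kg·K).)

|Q_glass| = |Q_oil|:
0.216·840·(308 − 94.6) = m·1670·(94.6 − 33.2)
102538 m = 38719  ⇒  m ≈ 0.3776 kg

m ≈ 0.378 kg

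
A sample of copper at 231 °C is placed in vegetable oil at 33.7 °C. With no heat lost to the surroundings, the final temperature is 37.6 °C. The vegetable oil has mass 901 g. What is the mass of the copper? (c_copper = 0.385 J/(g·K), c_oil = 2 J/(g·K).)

m ≈ 94.4 g

Heat lost by the copper = heat gained by the oil:
m·0.385·(231 − 37.6) = 901·2·(37.6 − 33.7)
74.46 m = 7027.8  ⇒  m ≈ 94.38 g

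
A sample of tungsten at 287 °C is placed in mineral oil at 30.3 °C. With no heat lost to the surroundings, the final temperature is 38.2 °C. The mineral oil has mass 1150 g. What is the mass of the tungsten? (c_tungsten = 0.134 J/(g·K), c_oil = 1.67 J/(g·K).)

Let T be the final temperature. ΣQ_i = 0:
m×0.134×(38.2 − 287) + 1150×1.67×(38.2 − 30.3) = 0
-33.34 m = -15172
m = -15172/-33.34 ≈ 455.1 g

m ≈ 455 g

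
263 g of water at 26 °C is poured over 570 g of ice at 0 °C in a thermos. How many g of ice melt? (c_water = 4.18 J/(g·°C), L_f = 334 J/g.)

Heat available from the water dropping to 0 °C: 263·4.18·26 = 28583 J.
To melt every bit of ice: 570·334 = 190380 J.
28583 J < 190380 J, so only part of the ice melts and the system sits at 0 °C.
m_melted·334 = 28583  ⇒  m_melted ≈ 85.58 g.

m_melted ≈ 85.6 g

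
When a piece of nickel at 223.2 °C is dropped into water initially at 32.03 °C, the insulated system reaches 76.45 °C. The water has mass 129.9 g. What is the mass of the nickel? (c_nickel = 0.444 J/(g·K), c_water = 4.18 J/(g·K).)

Heat lost by the nickel = heat gained by the water:
m·0.444·(223.2 − 76.45) = 129.9·4.18·(76.45 − 32.03)
65.16 m = 24119  ⇒  m ≈ 370.2 g

m ≈ 370 g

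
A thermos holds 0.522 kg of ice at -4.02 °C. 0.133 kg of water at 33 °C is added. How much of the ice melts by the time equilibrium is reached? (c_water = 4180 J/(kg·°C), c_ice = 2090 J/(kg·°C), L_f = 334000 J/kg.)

m_melted ≈ 0.0418 kg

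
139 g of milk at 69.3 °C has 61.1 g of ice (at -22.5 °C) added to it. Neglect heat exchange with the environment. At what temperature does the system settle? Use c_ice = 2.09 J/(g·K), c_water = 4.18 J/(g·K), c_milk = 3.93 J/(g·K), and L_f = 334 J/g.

T_f ≈ 18.2 °C

Setting the total heat transfer to zero:
warm ice to 0 °C: 61.1×2.09×(0 − (-22.5)) = 2873.2
  fusion: m_ice L_f = 61.1×334 = 20407
  warm the meltwater: 255.4 T
  milk: 546.27(T − 69.3)
801.67 T = 37857 − 23281 = 14576
T ≈ 18.18 °C — above 0 °C, consistent with complete melting.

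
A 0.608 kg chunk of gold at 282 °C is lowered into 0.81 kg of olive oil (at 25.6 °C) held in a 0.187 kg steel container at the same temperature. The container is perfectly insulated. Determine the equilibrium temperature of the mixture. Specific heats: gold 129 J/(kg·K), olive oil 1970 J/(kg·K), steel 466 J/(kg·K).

T_f = Σ m_i c_i T_i / Σ m_i c_i:
T_f = (78.43·282 + 1595.7·25.6 + 87.14·25.6) / (78.43 + 1595.7 + 87.14)
    = 65199 / 1761.3 ≈ 37.02 °C

T_f ≈ 37.0 °C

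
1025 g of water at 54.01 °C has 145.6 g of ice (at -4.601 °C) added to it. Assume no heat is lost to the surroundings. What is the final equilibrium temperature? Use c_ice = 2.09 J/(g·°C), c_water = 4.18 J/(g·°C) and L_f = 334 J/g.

Energy balance with sensible and latent terms:
ice -4.601→0 °C: 145.6·2.09·4.601 = 1400.1; fusion: m_ice L_f = 145.6·334 = 48630; warm the meltwater: 608.61 T; water cools: 1025·4.18·(T − 54.01) = 4284.5(T − 54.01)
4893.1 T = 231406 − 50031 = 181375
T ≈ 37.07 °C (positive, so assuming full melt was valid).

T_f ≈ 37.1 °C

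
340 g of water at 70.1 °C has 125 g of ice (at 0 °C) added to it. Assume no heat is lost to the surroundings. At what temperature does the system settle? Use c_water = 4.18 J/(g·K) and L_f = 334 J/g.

Setting the total heat transfer to zero:
fusion: m_ice L_f = 125×334 = 41750; warm the meltwater: 522.5 T; water cools: 340×4.18×(T − 70.1) = 1421.2(T − 70.1)
1943.7 T = 99626 − 41750 = 57876
T ≈ 29.78 °C — above 0 °C, consistent with complete melting.

T_f ≈ 29.8 °C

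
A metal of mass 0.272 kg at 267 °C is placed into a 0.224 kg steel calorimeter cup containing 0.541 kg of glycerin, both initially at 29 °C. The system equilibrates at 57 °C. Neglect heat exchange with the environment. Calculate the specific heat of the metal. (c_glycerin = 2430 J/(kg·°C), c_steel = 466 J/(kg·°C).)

c ≈ 696 J/(kg·°C)

Heat gained plus heat lost sum to zero:
0.272×c×(57 − 267) + 0.541×2430×(57 − 29) + 0.224×466×(57 − 29) = 0
-57.12 c = -39732
c = -39732/-57.12 ≈ 695.6 J/(kg·°C)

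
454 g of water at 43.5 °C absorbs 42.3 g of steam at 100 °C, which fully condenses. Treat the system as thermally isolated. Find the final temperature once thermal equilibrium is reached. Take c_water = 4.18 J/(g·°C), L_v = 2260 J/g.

T_f ≈ 94.4 °C

Conservation of energy gives ΣQ = 0:
steam→water at 100 °C releases m L_v = 42.3·2260 = 95598
  condensed water 100 °C→T: 176.81(T − 100)
  original water: 1897.7(T − 43.5)
2074.5 T = 95598 + 17681 + 82551 = 195830
T ≈ 94.40 °C — below 100 °C, confirming all the steam condensed.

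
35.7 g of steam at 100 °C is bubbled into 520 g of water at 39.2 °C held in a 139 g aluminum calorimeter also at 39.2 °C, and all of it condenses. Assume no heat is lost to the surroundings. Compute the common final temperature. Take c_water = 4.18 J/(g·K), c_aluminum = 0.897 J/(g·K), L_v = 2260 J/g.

Taking heat into each body as positive, Σ m c ΔT = 0:
steam→water at 100 °C releases m L_v = 35.7×2260 = 80682
  condensed water 100 °C→T: 149.23(T − 100)
  original water: 2173.6(T − 39.2)
  cup: 124.68(T − 39.2)
2447.5 T = 80682 + 14923 + 90093 = 185697
T ≈ 75.87 °C — below 100 °C, confirming all the steam condensed.

T_f ≈ 75.9 °C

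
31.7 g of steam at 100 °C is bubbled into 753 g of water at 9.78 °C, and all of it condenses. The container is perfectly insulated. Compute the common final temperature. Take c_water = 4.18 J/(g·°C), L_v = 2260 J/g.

Conservation of energy gives ΣQ = 0:
steam→water at 100 °C releases m L_v = 31.7·2260 = 71642; condensed water 100 °C→T: 132.51(T − 100); water warms: 753·4.18·(T − 9.78) = 3147.5(T − 9.78)
3280 T = 71642 + 13251 + 30783 = 115676
T ≈ 35.27 °C — below 100 °C, confirming all the steam condensed.

T_f ≈ 35.3 °C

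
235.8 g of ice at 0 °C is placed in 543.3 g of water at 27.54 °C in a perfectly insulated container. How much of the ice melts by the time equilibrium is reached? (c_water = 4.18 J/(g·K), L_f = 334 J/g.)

Cooling the water to 0 °C releases 543.3×4.18×27.54 = 62543 J.
Fully melting the ice requires m_ice L_f = 235.8×334 = 78757 J.
Since 62543 < 78757 J, not all the ice melts; equilibrium is at 0 °C.
m_melted×334 = 62543  ⇒  m_melted ≈ 187.3 g.

m_melted ≈ 187 g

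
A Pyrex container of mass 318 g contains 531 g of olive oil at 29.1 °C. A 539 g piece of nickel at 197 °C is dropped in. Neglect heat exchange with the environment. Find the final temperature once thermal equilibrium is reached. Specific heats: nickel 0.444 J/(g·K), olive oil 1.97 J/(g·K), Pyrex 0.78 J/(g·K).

Let T be the final temperature. ΣQ_i = 0:
539×0.444×(T − 197) + 531×1.97×(T − 29.1) + 318×0.78×(T − 29.1) = 0
239.32(T − 197) + 1046.1(T − 29.1) + 248.04(T − 29.1) = 0
(239.32 + 1046.1 + 248.04) T = 239.32×197 + 1046.1×29.1 + 248.04×29.1
T = 84804/1533.4 ≈ 55.30 °C

T_f ≈ 55.3 °C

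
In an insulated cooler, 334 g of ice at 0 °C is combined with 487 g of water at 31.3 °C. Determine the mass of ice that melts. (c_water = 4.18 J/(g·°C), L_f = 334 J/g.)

m_melted ≈ 191 g

Water can give up m c ΔT = 487×4.18×31.3 = 63716 J before reaching 0 °C.
Melting all 334 g of ice would need 334×334 = 111556 J.
That's not enough to melt it all — equilibrium is at 0 °C with ice remaining.
m_melted×334 = 63716  ⇒  m_melted ≈ 190.8 g.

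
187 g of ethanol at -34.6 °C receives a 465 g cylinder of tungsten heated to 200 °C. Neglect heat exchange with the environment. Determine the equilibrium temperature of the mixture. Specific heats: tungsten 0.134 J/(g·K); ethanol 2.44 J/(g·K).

Heat gained plus heat lost sum to zero:
465·0.134·(T − 200) + 187·2.44·(T − (-34.6)) = 0
62.31(T − 200) + 456.28(T − (-34.6)) = 0
(62.31 + 456.28) T = 62.31·200 + 456.28·(-34.6)
T = -3325.3 / 518.59 = -6.41 °C

T_f ≈ -6.4 °C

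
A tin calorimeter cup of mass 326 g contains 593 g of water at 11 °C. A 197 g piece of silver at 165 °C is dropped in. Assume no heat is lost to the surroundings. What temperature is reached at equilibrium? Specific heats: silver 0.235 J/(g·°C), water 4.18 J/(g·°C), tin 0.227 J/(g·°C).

T_f ≈ 13.7 °C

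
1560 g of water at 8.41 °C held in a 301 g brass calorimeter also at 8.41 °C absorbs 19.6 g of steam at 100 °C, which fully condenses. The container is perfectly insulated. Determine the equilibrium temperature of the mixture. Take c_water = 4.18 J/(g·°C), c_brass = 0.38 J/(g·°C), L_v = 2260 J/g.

T_f ≈ 16.1 °C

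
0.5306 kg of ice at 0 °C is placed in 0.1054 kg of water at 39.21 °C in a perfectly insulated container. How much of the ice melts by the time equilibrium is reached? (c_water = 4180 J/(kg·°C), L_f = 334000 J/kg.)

m_melted ≈ 0.0517 kg

Cooling the water to 0 °C releases 0.1054×4180×39.21 = 17275 J.
To melt every bit of ice: 0.5306×334000 = 177220 J.
Since 17275 < 177220 J, not all the ice melts; equilibrium is at 0 °C.
m_melt = 17275 / L_f = 0.05172 kg.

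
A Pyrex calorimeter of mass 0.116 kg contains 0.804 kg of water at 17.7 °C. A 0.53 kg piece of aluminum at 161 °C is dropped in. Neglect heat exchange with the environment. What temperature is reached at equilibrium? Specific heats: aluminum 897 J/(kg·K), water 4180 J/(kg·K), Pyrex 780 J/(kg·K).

Energy conservation, ΣQ = 0:
0.53×897×(T − 161) + 0.804×4180×(T − 17.7) + 0.116×780×(T − 17.7) = 0
475.41(T − 161) + 3360.7(T − 17.7) + 90.48(T − 17.7) = 0
3926.6 T = 137627
T = 137627/3926.6 ≈ 35.05 °C

T_f ≈ 35.0 °C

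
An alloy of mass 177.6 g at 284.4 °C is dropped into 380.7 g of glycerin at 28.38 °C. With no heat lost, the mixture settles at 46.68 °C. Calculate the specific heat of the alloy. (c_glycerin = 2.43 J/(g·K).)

Heat lost by the alloy = heat gained by the glycerin:
177.6·c·(284.4 − 46.68) = 380.7·2.43·(46.68 − 28.38)
42219 c = 16929  ⇒  c ≈ 0.401 J/(g·K)

c ≈ 0.401 J/(g·K)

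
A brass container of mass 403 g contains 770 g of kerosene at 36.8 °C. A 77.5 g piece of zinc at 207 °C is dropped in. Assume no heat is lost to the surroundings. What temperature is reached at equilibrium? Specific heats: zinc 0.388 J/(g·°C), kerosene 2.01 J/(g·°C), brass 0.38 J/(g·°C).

T_f ≈ 39.8 °C

Heat gained plus heat lost sum to zero:
77.5×0.388×(T − 207) + 770×2.01×(T − 36.8) + 403×0.38×(T − 36.8) = 0
(30.07 + 1547.7 + 153.14) T = 30.07×207 + 1547.7×36.8 + 153.14×36.8
T = 68815 / 1730.9 = 39.8 °C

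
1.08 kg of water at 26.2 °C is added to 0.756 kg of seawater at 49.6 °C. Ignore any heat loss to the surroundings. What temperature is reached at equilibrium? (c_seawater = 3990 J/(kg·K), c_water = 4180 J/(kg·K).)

T_f ≈ 35.6 °C

Conservation of energy gives ΣQ = 0:
0.756·3990·(T − 49.6) + 1.08·4180·(T − 26.2) = 0
3016.4(T − 49.6) + 4514.4(T − 26.2) = 0
7530.8 T = 267893
T = 267893/7530.8 ≈ 35.57 °C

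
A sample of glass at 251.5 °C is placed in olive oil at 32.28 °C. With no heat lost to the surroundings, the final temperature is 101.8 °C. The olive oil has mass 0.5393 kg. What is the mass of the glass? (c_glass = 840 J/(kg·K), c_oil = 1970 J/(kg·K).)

m ≈ 0.587 kg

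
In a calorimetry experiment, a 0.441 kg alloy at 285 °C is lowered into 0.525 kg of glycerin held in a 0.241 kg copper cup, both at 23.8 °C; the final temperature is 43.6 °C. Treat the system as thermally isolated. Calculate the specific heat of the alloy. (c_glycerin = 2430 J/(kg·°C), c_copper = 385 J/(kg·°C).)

c ≈ 255 J/(kg·°C)

Net heat exchanged in the isolated system is zero:
0.441×c×(43.6 − 285) + 0.525×2430×(43.6 − 23.8) + 0.241×385×(43.6 − 23.8) = 0
-106.46 c = -27097
c = -27097/-106.46 ≈ 254.5 J/(kg·°C)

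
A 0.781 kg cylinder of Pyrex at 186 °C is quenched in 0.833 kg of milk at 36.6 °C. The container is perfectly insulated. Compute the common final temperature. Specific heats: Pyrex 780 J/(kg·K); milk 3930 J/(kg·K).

|Q_Pyrex| = |Q_milk|:
0.781×780×(186 − T) = 0.833×3930×(T − 36.6)
609.18(186 − T) = 3273.7(T − 36.6)
3882.9 T = 233125  ⇒  T ≈ 60.04 °C

T_f ≈ 60.0 °C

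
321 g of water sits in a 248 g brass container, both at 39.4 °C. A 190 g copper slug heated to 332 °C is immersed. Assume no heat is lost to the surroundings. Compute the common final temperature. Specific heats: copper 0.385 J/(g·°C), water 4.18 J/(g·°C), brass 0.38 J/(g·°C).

T_f ≈ 53.6 °C

Net heat exchanged in the isolated system is zero:
190*0.385*(T − 332) + 321*4.18*(T − 39.4) + 248*0.38*(T − 39.4) = 0
73.15(T − 332) + 1341.8(T − 39.4) + 94.24(T − 39.4) = 0
(73.15 + 1341.8 + 94.24) T = 73.15*332 + 1341.8*39.4 + 94.24*39.4
T = 80865/1509.2 ≈ 53.58 °C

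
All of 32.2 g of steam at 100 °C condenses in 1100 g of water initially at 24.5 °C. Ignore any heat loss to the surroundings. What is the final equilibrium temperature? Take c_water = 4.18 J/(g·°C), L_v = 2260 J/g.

T_f ≈ 42.0 °C

Sum of m c ΔT and latent-heat terms is zero:
condense steam: −32.2·2260 = −72772
  condensate cools 100→T: 32.2·4.18·(T − 100) = 134.6(T − 100)
  water warms: 1100·4.18·(T − 24.5) = 4598(T − 24.5)
4732.6 T = 72772 + 13460 + 112651 = 198883
T ≈ 42.02 °C — below 100 °C, confirming all the steam condensed.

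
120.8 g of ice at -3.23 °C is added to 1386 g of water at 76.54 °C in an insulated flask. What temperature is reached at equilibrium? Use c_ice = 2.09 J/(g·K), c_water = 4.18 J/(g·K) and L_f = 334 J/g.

Energy conservation, ΣQ = 0:
warm ice to 0 °C: 120.8×2.09×(0 − (-3.23)) = 815.48
  fusion: m_ice L_f = 120.8×334 = 40347
  meltwater 0→T: 120.8×4.18×T = 504.94 T
  water: 5793.5(T − 76.54)
6298.4 T = 443433 − 41163 = 402270
T ≈ 63.87 °C. Since T > 0 °C, the all-ice-melts assumption holds.

T_f ≈ 63.9 °C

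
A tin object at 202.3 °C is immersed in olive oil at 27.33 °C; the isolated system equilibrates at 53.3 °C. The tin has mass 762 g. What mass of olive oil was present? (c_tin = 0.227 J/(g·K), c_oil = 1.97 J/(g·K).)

Let T be the final temperature. ΣQ_i = 0:
762×0.227×(53.3 − 202.3) + m×1.97×(53.3 − 27.33) = 0
51.16 m = 25773
m = 25773/51.16 ≈ 503.8 g

m ≈ 504 g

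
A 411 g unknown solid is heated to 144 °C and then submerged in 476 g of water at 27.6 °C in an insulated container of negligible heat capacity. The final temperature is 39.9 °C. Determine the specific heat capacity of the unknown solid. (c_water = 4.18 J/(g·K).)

m_s c (T_s − T_f) = m_water c_water (T_f − T_0):
411×c×(144 − 39.9) = 476×4.18×(39.9 − 27.6)
42785 c = 24473  ⇒  c ≈ 0.572 J/(g·K)

c ≈ 0.572 J/(g·K)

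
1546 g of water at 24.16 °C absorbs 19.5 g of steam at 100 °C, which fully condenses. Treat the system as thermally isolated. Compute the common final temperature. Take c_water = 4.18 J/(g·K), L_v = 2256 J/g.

T_f ≈ 31.8 °C

Setting the total heat transfer to zero:
latent heat released on condensation: 19.5·2256 = 43992; condensed water 100 °C→T: 81.51(T − 100); water warms: 1546·4.18·(T − 24.16) = 6462.3(T − 24.16)
6543.8 T = 43992 + 8151 + 156129 = 208272
T ≈ 31.83 °C (< 100 °C, so full condensation is consistent).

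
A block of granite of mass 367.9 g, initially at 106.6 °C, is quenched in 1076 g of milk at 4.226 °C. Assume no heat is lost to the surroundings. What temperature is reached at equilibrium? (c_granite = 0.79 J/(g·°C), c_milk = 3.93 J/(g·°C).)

T_f ≈ 10.8 °C

Energy conservation, ΣQ = 0:
367.9·0.79·(T − 106.6) + 1076·3.93·(T − 4.226) = 0
(290.64 + 4228.7) T = 290.64·106.6 + 4228.7·4.226
T ≈ 10.81 °C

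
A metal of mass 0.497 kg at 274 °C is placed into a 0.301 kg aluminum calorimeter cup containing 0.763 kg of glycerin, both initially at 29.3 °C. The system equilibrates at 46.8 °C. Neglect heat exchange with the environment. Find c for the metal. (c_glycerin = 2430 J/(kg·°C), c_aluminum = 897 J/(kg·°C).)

c ≈ 329 J/(kg·°C)

Setting the total heat transfer to zero:
0.497·c·(46.8 − 274) + 0.763·2430·(46.8 − 29.3) + 0.301·897·(46.8 − 29.3) = 0
-112.92 c = -37172
c = -37172/-112.92 ≈ 329.2 J/(kg·°C)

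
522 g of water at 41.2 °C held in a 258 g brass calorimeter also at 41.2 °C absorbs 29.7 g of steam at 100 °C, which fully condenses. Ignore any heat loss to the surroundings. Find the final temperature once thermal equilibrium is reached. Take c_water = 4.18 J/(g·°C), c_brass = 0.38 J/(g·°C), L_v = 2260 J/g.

T_f ≈ 72.2 °C

Taking heat into each body as positive, Σ m c ΔT = 0:
latent heat released on condensation: 29.7·2260 = 67122
  condensed water 100 °C→T: 124.15(T − 100)
  original water: 2182(T − 41.2)
  cup: 98.04(T − 41.2)
2404.1 T = 67122 + 12415 + 93936 = 173473
T ≈ 72.16 °C — below 100 °C, confirming all the steam condensed.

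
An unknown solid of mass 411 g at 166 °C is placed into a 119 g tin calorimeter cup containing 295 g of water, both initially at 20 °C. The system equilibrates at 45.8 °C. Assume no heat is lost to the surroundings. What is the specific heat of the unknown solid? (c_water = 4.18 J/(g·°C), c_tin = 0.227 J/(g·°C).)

c ≈ 0.658 J/(g·°C)

Energy conservation, ΣQ = 0:
411×c×(45.8 − 166) + 295×4.18×(45.8 − 20) + 119×0.227×(45.8 − 20) = 0
-49402 c = -32511
c = -32511/-49402 ≈ 0.6581 J/(g·°C)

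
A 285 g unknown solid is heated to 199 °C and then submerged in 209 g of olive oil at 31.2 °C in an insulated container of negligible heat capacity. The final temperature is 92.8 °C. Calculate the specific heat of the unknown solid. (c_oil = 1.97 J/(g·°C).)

Heat lost by the unknown solid = heat gained by the oil:
285×c×(199 − 92.8) = 209×1.97×(92.8 − 31.2)
30267 c = 25363  ⇒  c ≈ 0.838 J/(g·°C)

c ≈ 0.838 J/(g·°C)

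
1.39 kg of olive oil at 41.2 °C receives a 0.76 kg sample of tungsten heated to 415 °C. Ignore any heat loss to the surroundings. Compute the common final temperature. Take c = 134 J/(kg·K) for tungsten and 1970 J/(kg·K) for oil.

|Q_tungsten| = |Q_oil|:
0.76×134×(415 − T) = 1.39×1970×(T − 41.2)
101.84(415 − T) = 2738.3(T − 41.2)
2840.1 T = 155082  ⇒  T ≈ 54.60 °C

T_f ≈ 54.6 °C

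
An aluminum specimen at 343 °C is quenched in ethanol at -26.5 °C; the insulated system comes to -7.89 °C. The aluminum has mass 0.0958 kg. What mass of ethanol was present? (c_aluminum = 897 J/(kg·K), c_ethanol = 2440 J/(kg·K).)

Let T be the final temperature. ΣQ_i = 0:
0.0958·897·(-7.89 − 343) + m·2440·(-7.89 − (-26.5)) = 0
45408 m = 30153
m = 30153/45408 ≈ 0.664 kg

m ≈ 0.664 kg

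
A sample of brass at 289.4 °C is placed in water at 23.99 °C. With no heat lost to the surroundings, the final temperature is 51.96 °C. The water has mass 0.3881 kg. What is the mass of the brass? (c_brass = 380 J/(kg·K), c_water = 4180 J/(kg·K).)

Heat lost by the brass = heat gained by the water:
m·380·(289.4 − 51.96) = 0.3881·4180·(51.96 − 23.99)
90227 m = 45375  ⇒  m ≈ 0.5029 kg

m ≈ 0.503 kg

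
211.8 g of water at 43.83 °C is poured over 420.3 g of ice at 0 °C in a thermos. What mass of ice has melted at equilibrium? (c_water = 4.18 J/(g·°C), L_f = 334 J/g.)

Heat available from the water dropping to 0 °C: 211.8·4.18·43.83 = 38804 J.
To melt every bit of ice: 420.3·334 = 140380 J.
38804 J < 140380 J, so only part of the ice melts and the system sits at 0 °C.
m_melt = 38804 / L_f = 116.2 g.

m_melted ≈ 116 g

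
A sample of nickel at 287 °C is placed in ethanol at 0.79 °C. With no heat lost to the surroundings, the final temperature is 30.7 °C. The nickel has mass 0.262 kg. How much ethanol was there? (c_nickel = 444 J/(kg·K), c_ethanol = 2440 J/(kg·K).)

m ≈ 0.409 kg

Net heat exchanged in the isolated system is zero:
0.262·444·(30.7 − 287) + m·2440·(30.7 − 0.79) = 0
72980 m = 29815
m = 29815/72980 ≈ 0.4085 kg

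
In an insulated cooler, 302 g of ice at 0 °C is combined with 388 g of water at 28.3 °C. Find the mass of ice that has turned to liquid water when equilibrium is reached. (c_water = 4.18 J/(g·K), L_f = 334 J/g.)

m_melted ≈ 137 g

Heat available from the water dropping to 0 °C: 388·4.18·28.3 = 45898 J.
To melt every bit of ice: 302·334 = 100868 J.
Since 45898 < 100868 J, not all the ice melts; equilibrium is at 0 °C.
Mass melted = 45898/334 ≈ 137.4 g.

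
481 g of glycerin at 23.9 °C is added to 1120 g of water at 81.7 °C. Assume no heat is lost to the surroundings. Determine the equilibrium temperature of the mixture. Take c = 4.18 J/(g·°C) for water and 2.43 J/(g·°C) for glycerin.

T_f is the heat-capacity-weighted average of the initial temperatures:
T_f = (4681.6*81.7 + 1168.8*23.9) / (4681.6 + 1168.8)
    = 410422 / 5850.4 ≈ 70.15 °C

T_f ≈ 70.2 °C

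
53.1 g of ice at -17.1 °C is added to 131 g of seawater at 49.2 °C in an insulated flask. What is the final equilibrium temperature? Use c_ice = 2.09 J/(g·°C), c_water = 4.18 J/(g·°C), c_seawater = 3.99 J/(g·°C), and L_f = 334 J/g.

T_f ≈ 8.2 °C

Let T be the final temperature. ΣQ_i = 0:
ice -17.1→0 °C: 53.1×2.09×17.1 = 1897.7; latent heat to melt: 53.1×334 = 17735; meltwater 0→T: 53.1×4.18×T = 221.96 T; seawater: 522.69(T − 49.2)
744.65 T = 25716 − 19633 = 6083.2
T ≈ 8.17 °C — above 0 °C, consistent with complete melting.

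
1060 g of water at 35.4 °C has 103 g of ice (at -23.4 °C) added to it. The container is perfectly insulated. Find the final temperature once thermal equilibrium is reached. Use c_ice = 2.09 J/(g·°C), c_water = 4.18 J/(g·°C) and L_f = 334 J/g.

Energy conservation, ΣQ = 0:
warm ice to 0 °C: 103×2.09×(0 − (-23.4)) = 5037.3; melt ice: 103×334 = 34402; warm the meltwater: 430.54 T; water: 4430.8(T − 35.4)
4861.3 T = 156850 − 39439 = 117411
T ≈ 24.15 °C — above 0 °C, consistent with complete melting.

T_f ≈ 24.2 °C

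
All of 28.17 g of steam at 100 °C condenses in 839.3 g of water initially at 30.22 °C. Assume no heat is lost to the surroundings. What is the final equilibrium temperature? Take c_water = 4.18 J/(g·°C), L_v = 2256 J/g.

Sum of m c ΔT and latent-heat terms is zero:
condense steam: −28.17·2256 = −63552; condensate cools 100→T: 28.17·4.18·(T − 100) = 117.75(T − 100); water warms: 839.3·4.18·(T − 30.22) = 3508.3(T − 30.22)
3626 T = 63552 + 11775 + 106020 = 181347
T ≈ 50.01 °C (< 100 °C, so full condensation is consistent).

T_f ≈ 50.0 °C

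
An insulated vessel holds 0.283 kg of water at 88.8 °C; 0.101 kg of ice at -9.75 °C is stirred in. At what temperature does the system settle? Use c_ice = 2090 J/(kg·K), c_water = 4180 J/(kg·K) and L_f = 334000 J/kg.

Heat gained plus heat lost sum to zero:
warm ice to 0 °C: 0.101×2090×(0 − (-9.75)) = 2058.1
  fusion: m_ice L_f = 0.101×334000 = 33734
  warm the meltwater: 422.18 T
  water cools: 0.283×4180×(T − 88.8) = 1182.9(T − 88.8)
1605.1 T = 105045 − 35792 = 69253
T ≈ 43.15 °C. Since T > 0 °C, the all-ice-melts assumption holds.

T_f ≈ 43.1 °C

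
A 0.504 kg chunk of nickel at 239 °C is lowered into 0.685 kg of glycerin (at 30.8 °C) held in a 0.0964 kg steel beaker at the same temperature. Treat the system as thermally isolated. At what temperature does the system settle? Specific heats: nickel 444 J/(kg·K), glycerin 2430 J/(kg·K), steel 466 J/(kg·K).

Setting the total heat transfer to zero:
0.504*444*(T − 239) + 0.685*2430*(T − 30.8) + 0.0964*466*(T − 30.8) = 0
223.78(T − 239) + 1664.6(T − 30.8) + 44.92(T − 30.8) = 0
1933.2 T = 106134
T = 106134/1933.2 ≈ 54.90 °C

T_f ≈ 54.9 °C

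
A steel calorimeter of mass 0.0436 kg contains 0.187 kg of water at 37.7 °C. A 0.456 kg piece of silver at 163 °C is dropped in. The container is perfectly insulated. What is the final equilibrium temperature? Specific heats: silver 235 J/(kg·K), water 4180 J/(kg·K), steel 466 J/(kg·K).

T_f ≈ 52.5 °C

Taking heat into each body as positive, Σ m c ΔT = 0:
0.456×235×(T − 163) + 0.187×4180×(T − 37.7) + 0.0436×466×(T − 37.7) = 0
107.16(T − 163) + 781.66(T − 37.7) + 20.32(T − 37.7) = 0
(107.16 + 781.66 + 20.32) T = 107.16×163 + 781.66×37.7 + 20.32×37.7
T = 47702/909.14 ≈ 52.47 °C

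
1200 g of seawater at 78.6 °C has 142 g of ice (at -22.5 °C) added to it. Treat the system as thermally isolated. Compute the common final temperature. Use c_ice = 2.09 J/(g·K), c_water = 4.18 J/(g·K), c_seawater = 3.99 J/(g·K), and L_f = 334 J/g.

T_f ≈ 59.9 °C

Energy conservation, ΣQ = 0:
warm ice to 0 °C: 142×2.09×(0 − (-22.5)) = 6677.5
  latent heat to melt: 142×334 = 47428
  warm the meltwater: 593.56 T
  seawater cools: 1200×3.99×(T − 78.6) = 4788(T − 78.6)
5381.6 T = 376337 − 54106 = 322231
T ≈ 59.88 °C — above 0 °C, consistent with complete melting.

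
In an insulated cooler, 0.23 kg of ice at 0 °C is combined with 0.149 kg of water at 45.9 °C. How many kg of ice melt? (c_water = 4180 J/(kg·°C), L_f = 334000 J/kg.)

Heat available from the water dropping to 0 °C: 0.149×4180×45.9 = 28587 J.
To melt every bit of ice: 0.23×334000 = 76820 J.
28587 J < 76820 J, so only part of the ice melts and the system sits at 0 °C.
m_melt = 28587 / L_f = 0.08559 kg.

m_melted ≈ 0.0856 kg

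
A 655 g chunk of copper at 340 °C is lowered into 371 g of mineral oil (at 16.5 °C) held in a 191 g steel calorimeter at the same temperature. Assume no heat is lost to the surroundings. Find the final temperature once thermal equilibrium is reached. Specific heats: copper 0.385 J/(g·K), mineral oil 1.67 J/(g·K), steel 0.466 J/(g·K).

T_f ≈ 101.4 °C

Taking heat into each body as positive, Σ m c ΔT = 0:
655*0.385*(T − 340) + 371*1.67*(T − 16.5) + 191*0.466*(T − 16.5) = 0
252.18(T − 340) + 619.57(T − 16.5) + 89.01(T − 16.5) = 0
960.75 T = 97431
T = 97431/960.75 ≈ 101.41 °C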